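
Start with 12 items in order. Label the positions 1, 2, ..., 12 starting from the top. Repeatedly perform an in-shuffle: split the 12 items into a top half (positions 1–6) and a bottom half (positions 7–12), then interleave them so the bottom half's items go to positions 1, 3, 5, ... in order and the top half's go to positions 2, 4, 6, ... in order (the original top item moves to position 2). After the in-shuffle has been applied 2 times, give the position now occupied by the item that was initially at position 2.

Track the item's position through each in-shuffle:
2 → 4 → 8

8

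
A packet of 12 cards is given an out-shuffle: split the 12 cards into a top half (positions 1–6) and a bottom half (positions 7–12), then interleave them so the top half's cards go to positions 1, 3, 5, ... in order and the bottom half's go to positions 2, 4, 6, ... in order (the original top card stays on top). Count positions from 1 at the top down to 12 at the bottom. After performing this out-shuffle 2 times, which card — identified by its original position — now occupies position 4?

10

Work backwards from position 4, undoing one out-shuffle at a time:
4 ← 8 ← 10
So the card now at position 4 started at position 10.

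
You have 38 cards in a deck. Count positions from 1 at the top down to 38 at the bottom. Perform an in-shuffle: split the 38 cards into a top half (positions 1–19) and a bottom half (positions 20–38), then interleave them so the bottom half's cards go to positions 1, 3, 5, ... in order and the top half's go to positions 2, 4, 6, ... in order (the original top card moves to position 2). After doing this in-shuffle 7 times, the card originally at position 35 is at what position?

34

Track the card's position through each in-shuffle:
35 → 31 → 23 → 7 → 14 → 28 → 17 → 34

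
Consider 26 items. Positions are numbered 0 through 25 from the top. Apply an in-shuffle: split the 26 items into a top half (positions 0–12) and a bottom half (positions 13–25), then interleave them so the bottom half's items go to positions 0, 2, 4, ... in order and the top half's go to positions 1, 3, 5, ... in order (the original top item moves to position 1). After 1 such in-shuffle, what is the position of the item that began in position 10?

21

Track the item's position through each in-shuffle:
10 → 21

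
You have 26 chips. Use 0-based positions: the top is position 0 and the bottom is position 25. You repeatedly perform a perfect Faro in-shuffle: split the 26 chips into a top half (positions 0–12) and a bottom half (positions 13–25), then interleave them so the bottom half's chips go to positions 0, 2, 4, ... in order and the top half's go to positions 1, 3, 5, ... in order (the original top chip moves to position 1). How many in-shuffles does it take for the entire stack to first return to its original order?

18

The in-shuffle permutes the 26 positions with cycle lengths [2, 6, 18].
Every chip is home exactly when every cycle has completed a whole number of laps, i.e. after lcm(2, 6, 18) = 18 in-shuffles.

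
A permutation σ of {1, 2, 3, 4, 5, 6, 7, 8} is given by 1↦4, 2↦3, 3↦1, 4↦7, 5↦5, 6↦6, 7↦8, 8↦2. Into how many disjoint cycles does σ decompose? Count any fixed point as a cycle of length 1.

Cycle decomposition: (1 4 7 8 2 3) (5) (6).
3 cycles.

3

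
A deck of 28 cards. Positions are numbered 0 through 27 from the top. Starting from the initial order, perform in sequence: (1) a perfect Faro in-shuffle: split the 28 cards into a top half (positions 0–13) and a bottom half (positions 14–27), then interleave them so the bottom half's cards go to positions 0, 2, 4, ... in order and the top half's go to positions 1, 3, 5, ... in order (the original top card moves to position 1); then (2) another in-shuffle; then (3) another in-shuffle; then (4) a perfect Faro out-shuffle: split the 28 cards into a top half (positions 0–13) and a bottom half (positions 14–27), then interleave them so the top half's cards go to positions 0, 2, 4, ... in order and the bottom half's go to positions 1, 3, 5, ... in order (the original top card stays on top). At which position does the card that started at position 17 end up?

27

Track the card from position 17 forward through each operation:
  after op 1 (in-shuffle): 17 → 6
  after op 2 (in-shuffle): 6 → 13
  after op 3 (in-shuffle): 13 → 27
  after op 4 (out-shuffle): 27 → 27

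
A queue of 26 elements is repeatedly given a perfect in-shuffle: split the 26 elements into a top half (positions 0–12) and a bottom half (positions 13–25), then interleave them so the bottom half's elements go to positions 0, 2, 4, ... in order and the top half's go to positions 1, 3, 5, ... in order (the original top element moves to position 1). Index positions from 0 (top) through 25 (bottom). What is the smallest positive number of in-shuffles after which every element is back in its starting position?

The in-shuffle permutes the 26 positions with cycle lengths [2, 6, 18].
Every element is home exactly when every cycle has completed a whole number of laps, i.e. after lcm(2, 6, 18) = 18 in-shuffles.

18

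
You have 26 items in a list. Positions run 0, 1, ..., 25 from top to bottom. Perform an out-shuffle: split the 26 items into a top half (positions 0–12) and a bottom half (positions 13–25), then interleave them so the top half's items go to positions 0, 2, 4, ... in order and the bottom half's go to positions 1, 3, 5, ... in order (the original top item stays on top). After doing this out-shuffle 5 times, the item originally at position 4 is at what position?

3

Track the item's position through each out-shuffle:
4 → 8 → 16 → 7 → 14 → 3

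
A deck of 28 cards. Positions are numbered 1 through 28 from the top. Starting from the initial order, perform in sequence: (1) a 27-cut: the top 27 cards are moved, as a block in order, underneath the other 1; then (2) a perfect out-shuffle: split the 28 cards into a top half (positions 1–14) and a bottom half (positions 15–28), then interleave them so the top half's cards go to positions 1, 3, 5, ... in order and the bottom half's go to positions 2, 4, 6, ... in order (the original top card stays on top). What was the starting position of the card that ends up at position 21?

10

Undo the operations in reverse order, starting from position 21:
  undo op 2 (out-shuffle, from top half): 21 ← 11
  undo op 1 (cut 27): 11 ← 10
So the card at position 21 came from original position 10.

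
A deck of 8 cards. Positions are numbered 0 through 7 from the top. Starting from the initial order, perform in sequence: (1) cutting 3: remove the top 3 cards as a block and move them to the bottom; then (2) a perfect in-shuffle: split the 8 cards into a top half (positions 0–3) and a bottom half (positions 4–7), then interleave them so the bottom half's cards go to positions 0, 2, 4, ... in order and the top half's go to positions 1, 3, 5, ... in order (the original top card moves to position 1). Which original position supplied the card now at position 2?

0

Undo the operations in reverse order, starting from position 2:
  undo op 2 (in-shuffle, from bottom half): 2 ← 5
  undo op 1 (cut 3): 5 ← 0
So the card at position 2 came from original position 0.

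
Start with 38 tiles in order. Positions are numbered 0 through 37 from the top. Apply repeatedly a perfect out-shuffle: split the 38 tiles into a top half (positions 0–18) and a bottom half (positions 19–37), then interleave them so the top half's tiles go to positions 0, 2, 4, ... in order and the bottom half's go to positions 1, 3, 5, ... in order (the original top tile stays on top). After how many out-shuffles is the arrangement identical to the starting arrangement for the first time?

The out-shuffle permutes the 38 positions with cycle lengths [1, 1, 36].
Every tile is home exactly when every cycle has completed a whole number of laps, i.e. after lcm(1, 36) = 36 out-shuffles.

36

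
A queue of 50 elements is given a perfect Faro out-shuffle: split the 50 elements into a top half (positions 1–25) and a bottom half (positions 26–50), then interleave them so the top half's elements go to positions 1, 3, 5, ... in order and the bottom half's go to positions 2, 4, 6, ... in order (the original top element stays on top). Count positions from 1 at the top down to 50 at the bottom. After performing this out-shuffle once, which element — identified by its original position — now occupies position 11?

6

Work backwards from position 11, undoing one out-shuffle at a time:
11 ← 6
So the element now at position 11 started at position 6.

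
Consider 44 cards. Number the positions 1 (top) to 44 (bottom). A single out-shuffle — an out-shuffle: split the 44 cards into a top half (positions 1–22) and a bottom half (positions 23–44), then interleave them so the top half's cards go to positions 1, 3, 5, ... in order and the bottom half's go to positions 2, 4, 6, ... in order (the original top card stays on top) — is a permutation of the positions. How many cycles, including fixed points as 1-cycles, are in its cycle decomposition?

Trace each unvisited position around until it returns:
(1) (2 3 5 9 17 33 ... len 14) (4 7 13 25 6 11 ... len 14) (8 15 29 14 27 10 ... len 14) (44)
5 cycles in total.

5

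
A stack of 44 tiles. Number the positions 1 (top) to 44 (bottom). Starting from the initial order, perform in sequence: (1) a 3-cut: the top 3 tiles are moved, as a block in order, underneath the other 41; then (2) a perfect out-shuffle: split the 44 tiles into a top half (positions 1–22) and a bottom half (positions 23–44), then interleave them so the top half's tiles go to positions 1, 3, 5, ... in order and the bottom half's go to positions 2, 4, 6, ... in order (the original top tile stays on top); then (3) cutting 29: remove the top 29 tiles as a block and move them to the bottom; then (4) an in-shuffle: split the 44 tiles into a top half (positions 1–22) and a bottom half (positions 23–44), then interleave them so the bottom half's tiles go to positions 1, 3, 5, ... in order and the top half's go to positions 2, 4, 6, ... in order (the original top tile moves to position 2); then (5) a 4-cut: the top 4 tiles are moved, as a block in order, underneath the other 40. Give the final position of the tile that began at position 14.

Track the tile from position 14 forward through each operation:
  after op 1 (cut 3): 14 → 11
  after op 2 (out-shuffle): 11 → 21
  after op 3 (cut 29): 21 → 36
  after op 4 (in-shuffle): 36 → 27
  after op 5 (cut 4): 27 → 23

23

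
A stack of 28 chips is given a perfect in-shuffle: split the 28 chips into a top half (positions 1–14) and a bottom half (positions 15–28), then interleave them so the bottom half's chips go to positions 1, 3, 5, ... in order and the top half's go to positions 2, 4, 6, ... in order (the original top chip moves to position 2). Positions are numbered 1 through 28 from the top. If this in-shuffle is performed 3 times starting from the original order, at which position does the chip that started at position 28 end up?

Track the chip's position through each in-shuffle:
28 → 27 → 25 → 21

21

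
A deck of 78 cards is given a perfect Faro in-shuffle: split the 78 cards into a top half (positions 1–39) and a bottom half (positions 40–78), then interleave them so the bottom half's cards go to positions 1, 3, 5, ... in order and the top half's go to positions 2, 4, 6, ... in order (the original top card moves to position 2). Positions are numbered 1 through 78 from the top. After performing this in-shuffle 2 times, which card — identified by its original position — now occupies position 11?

62

Work backwards from position 11, undoing one in-shuffle at a time:
11 ← 45 ← 62
So the card now at position 11 started at position 62.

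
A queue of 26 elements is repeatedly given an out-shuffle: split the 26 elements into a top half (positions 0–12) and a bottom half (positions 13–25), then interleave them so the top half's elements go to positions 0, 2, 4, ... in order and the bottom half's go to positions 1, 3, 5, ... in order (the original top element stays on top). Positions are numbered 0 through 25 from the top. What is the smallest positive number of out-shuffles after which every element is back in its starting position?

20

The out-shuffle permutes the 26 positions with cycle lengths [1, 1, 4, 20].
Every element is home exactly when every cycle has completed a whole number of laps, i.e. after lcm(1, 4, 20) = 20 out-shuffles.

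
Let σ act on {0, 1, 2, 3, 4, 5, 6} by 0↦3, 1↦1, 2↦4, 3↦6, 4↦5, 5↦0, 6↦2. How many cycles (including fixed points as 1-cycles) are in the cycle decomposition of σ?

Cycle decomposition: (0 3 6 2 4 5) (1).
2 cycles.

2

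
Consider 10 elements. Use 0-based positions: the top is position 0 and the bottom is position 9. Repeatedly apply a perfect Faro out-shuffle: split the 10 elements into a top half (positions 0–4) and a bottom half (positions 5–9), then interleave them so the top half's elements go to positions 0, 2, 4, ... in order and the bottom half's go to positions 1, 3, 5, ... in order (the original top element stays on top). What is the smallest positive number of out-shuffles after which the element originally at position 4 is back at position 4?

Follow position 4 under repeated out-shuffles:
4 → 8 → 7 → 5 → 1 → 2 → 4
It first returns after 6 out-shuffles.

6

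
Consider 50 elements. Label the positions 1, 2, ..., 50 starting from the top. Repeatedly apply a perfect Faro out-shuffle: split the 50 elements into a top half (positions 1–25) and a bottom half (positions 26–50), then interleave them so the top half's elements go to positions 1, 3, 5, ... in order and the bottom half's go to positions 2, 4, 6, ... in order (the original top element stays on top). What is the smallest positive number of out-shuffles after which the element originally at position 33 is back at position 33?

Follow position 33 under repeated out-shuffles:
33 → 16 → 31 → 12 → 23 → 45 → 40 → 30 → ... → 33 (length 21)
It first returns after 21 out-shuffles.

21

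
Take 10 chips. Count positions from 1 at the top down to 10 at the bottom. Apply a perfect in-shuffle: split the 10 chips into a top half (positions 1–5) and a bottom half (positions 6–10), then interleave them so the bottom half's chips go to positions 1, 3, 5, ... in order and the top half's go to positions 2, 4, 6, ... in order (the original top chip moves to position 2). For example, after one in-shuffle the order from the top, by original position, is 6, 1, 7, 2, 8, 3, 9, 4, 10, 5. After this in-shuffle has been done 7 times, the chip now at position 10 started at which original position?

Work backwards from position 10, undoing one in-shuffle at a time:
10 ← 5 ← 8 ← 4 ← 2 ← 1 ← 6 ← 3
So the chip now at position 10 started at position 3.

3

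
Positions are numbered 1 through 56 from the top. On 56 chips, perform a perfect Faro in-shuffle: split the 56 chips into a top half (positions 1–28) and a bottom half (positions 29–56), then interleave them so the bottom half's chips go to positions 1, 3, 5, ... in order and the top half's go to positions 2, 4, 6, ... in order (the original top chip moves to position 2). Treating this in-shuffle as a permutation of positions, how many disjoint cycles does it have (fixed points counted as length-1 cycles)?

4

Trace each unvisited position around until it returns:
(1 2 4 8 16 32 ... len 18) (3 6 12 24 48 39 ... len 18) (5 10 20 40 23 46 ... len 18) (19 38)
4 cycles in total.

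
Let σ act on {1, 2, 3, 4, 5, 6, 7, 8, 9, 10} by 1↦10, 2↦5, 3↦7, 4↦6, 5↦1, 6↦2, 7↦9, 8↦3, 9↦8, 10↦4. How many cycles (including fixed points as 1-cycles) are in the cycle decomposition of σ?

Cycle decomposition: (1 10 4 6 2 5) (3 7 9 8).
2 cycles.

2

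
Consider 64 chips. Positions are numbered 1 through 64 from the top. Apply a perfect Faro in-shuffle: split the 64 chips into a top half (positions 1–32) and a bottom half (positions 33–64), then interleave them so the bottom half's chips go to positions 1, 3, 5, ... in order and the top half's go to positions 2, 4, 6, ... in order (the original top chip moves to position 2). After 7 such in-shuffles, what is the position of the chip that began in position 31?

Track the chip's position through each in-shuffle:
31 → 62 → 59 → 53 → 41 → 17 → 34 → 3

3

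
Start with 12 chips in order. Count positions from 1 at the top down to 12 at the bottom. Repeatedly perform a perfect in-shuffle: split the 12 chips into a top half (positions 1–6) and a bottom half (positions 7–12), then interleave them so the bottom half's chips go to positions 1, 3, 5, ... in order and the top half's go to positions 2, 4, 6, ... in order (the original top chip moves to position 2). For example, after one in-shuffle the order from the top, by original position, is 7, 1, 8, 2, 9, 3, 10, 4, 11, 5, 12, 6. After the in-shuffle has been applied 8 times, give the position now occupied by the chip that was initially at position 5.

Track the chip's position through each in-shuffle:
5 → 10 → 7 → 1 → 2 → 4 → 8 → 3 → 6

6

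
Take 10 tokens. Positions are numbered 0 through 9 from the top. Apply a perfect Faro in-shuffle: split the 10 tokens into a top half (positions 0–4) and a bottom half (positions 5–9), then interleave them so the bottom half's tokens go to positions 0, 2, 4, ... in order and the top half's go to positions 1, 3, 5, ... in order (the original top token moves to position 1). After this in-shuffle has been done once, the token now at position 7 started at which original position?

3

Work backwards from position 7, undoing one in-shuffle at a time:
7 ← 3
So the token now at position 7 started at position 3.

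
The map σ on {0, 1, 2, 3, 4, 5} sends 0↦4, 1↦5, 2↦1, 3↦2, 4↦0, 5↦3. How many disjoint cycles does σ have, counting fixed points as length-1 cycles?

Cycle decomposition: (0 4) (1 5 3 2).
2 cycles.

2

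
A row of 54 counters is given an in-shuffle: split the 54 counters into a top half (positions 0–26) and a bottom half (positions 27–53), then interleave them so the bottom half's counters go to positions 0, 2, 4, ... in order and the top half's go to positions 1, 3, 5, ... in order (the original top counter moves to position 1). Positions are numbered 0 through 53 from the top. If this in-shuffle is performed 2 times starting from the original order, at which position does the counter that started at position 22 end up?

Track the counter's position through each in-shuffle:
22 → 45 → 36

36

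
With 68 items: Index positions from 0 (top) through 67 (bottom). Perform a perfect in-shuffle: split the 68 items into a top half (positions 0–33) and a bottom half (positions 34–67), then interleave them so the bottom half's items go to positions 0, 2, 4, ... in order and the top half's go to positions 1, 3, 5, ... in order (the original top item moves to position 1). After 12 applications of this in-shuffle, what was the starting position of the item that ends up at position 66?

21

Work backwards from position 66, undoing one in-shuffle at a time:
66 ← 67 ← 33 ← 16 ← 42 ← 55 ← 27 ← 13 ← 6 ← 37 ← 18 ← 43 ← 21
So the item now at position 66 started at position 21.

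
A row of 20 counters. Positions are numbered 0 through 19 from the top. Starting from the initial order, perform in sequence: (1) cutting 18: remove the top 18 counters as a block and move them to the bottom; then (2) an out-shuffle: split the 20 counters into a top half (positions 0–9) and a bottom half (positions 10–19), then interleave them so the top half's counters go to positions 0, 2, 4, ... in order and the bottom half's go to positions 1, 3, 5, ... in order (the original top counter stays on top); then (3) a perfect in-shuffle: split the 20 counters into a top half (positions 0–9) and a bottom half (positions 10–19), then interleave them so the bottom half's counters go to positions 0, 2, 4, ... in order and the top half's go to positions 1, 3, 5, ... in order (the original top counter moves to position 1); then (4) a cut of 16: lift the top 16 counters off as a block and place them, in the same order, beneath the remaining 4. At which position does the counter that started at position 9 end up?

Track the counter from position 9 forward through each operation:
  after op 1 (cut 18): 9 → 11
  after op 2 (out-shuffle): 11 → 3
  after op 3 (in-shuffle): 3 → 7
  after op 4 (cut 16): 7 → 11

11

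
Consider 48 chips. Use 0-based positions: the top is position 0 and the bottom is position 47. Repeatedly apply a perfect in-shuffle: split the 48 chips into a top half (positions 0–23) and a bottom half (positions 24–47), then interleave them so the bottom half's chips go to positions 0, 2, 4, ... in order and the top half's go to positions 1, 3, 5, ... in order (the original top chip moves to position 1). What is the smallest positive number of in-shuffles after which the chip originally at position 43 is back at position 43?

Follow position 43 under repeated in-shuffles:
43 → 38 → 28 → 8 → 17 → 35 → 22 → 45 → ... → 43 (length 21)
It first returns after 21 in-shuffles.

21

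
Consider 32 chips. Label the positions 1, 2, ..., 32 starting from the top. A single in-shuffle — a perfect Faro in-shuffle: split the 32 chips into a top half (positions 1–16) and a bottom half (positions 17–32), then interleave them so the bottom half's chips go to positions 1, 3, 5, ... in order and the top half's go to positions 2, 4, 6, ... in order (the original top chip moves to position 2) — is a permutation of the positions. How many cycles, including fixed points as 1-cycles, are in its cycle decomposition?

Trace each unvisited position around until it returns:
(1 2 4 8 16 32 31 29 25 17) (3 6 12 24 15 30 27 21 9 18) (5 10 20 7 14 28 23 13 26 19) (11 22)
4 cycles in total.

4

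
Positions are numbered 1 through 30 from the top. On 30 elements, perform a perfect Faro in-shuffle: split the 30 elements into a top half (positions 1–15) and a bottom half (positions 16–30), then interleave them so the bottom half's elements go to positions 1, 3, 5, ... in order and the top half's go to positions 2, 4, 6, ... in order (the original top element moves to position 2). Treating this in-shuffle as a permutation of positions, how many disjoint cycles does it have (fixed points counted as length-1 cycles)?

Trace each unvisited position around until it returns:
(1 2 4 8 16) (3 6 12 24 17) (5 10 20 9 18) (7 14 28 25 19) (11 22 13 26 21) (15 30 29 27 23)
6 cycles in total.

6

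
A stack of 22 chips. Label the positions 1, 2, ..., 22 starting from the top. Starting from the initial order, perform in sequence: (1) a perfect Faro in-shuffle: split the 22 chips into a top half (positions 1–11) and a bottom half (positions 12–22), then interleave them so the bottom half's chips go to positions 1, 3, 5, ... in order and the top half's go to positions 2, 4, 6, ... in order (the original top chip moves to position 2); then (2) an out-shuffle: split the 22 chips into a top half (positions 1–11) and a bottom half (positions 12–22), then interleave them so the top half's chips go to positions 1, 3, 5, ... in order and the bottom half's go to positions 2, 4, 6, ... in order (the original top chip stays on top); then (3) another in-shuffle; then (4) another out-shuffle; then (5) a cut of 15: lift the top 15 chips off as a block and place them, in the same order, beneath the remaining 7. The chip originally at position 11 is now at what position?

Track the chip from position 11 forward through each operation:
  after op 1 (in-shuffle): 11 → 22
  after op 2 (out-shuffle): 22 → 22
  after op 3 (in-shuffle): 22 → 21
  after op 4 (out-shuffle): 21 → 20
  after op 5 (cut 15): 20 → 5

5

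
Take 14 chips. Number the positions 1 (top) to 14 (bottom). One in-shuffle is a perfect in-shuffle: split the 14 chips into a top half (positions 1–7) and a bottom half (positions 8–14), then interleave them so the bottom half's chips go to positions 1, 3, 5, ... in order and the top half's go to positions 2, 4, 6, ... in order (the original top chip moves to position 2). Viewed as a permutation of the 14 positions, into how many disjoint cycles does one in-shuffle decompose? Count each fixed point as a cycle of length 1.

Trace each unvisited position around until it returns:
(1 2 4 8) (3 6 12 9) (5 10) (7 14 13 11)
4 cycles in total.

4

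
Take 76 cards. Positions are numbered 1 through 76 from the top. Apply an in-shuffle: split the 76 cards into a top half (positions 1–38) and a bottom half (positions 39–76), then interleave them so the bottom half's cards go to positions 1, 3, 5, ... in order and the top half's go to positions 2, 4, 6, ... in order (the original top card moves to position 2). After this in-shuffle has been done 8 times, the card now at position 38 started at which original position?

20

Work backwards from position 38, undoing one in-shuffle at a time:
38 ← 19 ← 48 ← 24 ← 12 ← 6 ← 3 ← 40 ← 20
So the card now at position 38 started at position 20.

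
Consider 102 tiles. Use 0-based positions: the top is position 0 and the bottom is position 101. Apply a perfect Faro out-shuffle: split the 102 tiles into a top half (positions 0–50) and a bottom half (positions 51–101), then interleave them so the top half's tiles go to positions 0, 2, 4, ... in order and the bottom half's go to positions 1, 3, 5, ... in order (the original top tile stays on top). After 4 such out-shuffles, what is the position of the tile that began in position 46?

29

Track the tile's position through each out-shuffle:
46 → 92 → 83 → 65 → 29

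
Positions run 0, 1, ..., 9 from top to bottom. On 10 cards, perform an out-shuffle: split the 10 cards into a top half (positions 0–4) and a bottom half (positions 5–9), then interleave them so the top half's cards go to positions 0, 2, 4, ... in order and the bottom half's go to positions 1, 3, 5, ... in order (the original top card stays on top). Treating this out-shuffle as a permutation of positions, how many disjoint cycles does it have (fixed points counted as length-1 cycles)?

Trace each unvisited position around until it returns:
(0) (1 2 4 8 7 5) (3 6) (9)
4 cycles in total.

4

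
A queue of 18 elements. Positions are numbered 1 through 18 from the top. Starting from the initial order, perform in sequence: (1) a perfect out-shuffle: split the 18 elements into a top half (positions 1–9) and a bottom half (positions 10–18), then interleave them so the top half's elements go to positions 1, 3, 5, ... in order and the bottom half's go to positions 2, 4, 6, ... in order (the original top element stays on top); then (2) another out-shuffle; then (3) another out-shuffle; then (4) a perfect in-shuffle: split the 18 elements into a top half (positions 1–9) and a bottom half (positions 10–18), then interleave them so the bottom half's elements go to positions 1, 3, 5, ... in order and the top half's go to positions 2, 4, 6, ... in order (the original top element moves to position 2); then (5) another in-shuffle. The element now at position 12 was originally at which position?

Undo the operations in reverse order, starting from position 12:
  undo op 5 (in-shuffle, from top half): 12 ← 6
  undo op 4 (in-shuffle, from top half): 6 ← 3
  undo op 3 (out-shuffle, from top half): 3 ← 2
  undo op 2 (out-shuffle, from bottom half): 2 ← 10
  undo op 1 (out-shuffle, from bottom half): 10 ← 14
So the element at position 12 came from original position 14.

14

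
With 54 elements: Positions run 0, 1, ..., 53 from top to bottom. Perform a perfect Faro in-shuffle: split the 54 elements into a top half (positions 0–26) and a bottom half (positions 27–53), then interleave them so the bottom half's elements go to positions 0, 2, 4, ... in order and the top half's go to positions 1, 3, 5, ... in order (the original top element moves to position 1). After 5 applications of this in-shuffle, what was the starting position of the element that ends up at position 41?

Work backwards from position 41, undoing one in-shuffle at a time:
41 ← 20 ← 37 ← 18 ← 36 ← 45
So the element now at position 41 started at position 45.

45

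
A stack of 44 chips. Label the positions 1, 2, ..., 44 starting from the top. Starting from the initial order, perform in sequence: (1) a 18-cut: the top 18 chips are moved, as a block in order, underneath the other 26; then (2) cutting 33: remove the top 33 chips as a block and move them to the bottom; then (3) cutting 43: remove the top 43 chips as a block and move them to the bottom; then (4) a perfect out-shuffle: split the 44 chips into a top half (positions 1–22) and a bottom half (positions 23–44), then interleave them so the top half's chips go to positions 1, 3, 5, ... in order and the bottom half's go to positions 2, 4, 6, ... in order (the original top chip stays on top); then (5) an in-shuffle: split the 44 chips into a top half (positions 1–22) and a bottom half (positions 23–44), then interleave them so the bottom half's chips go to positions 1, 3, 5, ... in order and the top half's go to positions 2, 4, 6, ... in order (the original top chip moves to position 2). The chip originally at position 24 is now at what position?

25

Track the chip from position 24 forward through each operation:
  after op 1 (cut 18): 24 → 6
  after op 2 (cut 33): 6 → 17
  after op 3 (cut 43): 17 → 18
  after op 4 (out-shuffle): 18 → 35
  after op 5 (in-shuffle): 35 → 25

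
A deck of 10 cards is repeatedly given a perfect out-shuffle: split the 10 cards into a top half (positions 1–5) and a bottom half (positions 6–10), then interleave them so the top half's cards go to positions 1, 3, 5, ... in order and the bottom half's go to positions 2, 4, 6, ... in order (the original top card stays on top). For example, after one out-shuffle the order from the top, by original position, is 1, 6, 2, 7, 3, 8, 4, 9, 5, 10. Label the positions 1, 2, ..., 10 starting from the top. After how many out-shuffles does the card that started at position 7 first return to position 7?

Follow position 7 under repeated out-shuffles:
7 → 4 → 7
It first returns after 2 out-shuffles.

2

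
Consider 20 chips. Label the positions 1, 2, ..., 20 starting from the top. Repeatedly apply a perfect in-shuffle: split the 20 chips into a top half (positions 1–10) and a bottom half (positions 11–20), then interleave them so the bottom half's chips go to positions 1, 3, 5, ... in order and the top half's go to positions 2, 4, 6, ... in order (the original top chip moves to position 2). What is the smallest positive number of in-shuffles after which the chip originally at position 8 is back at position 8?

6

Follow position 8 under repeated in-shuffles:
8 → 16 → 11 → 1 → 2 → 4 → 8
It first returns after 6 in-shuffles.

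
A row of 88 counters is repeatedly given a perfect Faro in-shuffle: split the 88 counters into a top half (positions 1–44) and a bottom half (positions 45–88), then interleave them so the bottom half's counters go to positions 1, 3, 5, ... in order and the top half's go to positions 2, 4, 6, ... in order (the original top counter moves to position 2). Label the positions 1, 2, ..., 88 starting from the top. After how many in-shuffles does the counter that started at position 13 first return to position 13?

Follow position 13 under repeated in-shuffles:
13 → 26 → 52 → 15 → 30 → 60 → 31 → 62 → 35 → 70 → 51 → 13
It first returns after 11 in-shuffles.

11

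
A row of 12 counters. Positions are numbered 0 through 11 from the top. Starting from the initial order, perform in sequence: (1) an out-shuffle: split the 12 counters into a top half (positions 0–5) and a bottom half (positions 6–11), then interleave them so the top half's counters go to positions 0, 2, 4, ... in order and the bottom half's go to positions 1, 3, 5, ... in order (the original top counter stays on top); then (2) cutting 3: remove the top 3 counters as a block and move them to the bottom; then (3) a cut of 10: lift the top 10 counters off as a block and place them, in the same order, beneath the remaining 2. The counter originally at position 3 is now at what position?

Track the counter from position 3 forward through each operation:
  after op 1 (out-shuffle): 3 → 6
  after op 2 (cut 3): 6 → 3
  after op 3 (cut 10): 3 → 5

5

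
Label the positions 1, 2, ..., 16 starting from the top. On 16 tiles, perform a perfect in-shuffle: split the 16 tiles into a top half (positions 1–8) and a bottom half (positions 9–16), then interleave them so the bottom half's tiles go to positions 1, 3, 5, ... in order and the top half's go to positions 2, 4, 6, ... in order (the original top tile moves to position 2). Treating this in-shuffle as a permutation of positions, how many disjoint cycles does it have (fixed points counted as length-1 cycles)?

2

Trace each unvisited position around until it returns:
(1 2 4 8 16 15 13 9) (3 6 12 7 14 11 5 10)
2 cycles in total.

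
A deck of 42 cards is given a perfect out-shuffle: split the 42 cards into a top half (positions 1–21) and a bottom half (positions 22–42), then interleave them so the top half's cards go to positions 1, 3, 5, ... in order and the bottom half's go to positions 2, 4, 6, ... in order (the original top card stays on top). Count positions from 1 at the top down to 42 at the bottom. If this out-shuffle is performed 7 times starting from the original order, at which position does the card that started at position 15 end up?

Track the card's position through each out-shuffle:
15 → 29 → 16 → 31 → 20 → 39 → 36 → 30

30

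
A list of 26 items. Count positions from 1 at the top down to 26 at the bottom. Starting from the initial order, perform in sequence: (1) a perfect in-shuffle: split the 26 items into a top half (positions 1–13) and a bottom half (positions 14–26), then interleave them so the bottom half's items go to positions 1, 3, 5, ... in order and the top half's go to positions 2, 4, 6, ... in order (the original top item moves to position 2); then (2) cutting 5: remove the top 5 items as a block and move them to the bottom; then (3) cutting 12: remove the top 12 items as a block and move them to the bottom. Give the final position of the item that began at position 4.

Track the item from position 4 forward through each operation:
  after op 1 (in-shuffle): 4 → 8
  after op 2 (cut 5): 8 → 3
  after op 3 (cut 12): 3 → 17

17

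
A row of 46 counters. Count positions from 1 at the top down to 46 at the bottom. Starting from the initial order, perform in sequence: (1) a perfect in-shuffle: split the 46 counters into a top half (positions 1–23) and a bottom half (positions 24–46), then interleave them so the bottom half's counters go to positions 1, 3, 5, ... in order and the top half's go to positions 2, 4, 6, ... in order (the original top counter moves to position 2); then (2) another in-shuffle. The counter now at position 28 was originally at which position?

Undo the operations in reverse order, starting from position 28:
  undo op 2 (in-shuffle, from top half): 28 ← 14
  undo op 1 (in-shuffle, from top half): 14 ← 7
So the counter at position 28 came from original position 7.

7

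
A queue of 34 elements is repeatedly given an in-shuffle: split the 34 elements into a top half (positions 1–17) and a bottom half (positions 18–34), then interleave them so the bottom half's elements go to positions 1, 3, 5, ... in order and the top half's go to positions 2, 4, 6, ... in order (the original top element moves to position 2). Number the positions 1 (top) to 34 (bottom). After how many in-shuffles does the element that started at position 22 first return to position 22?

12

Follow position 22 under repeated in-shuffles:
22 → 9 → 18 → 1 → 2 → 4 → 8 → 16 → 32 → 29 → 23 → 11 → 22
It first returns after 12 in-shuffles.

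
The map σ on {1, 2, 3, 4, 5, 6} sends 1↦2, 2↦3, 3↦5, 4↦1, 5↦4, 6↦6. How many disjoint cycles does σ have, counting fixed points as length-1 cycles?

2

Cycle decomposition: (1 2 3 5 4) (6).
2 cycles.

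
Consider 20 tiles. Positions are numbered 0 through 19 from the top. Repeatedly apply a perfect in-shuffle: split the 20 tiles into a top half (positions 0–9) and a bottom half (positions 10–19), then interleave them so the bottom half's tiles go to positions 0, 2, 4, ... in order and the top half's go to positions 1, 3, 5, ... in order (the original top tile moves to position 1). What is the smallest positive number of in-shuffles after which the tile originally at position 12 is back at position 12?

Follow position 12 under repeated in-shuffles:
12 → 4 → 9 → 19 → 18 → 16 → 12
It first returns after 6 in-shuffles.

6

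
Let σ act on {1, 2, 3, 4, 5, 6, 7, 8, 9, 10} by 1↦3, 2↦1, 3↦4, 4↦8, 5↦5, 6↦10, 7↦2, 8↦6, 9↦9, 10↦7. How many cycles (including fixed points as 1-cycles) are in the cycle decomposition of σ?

Cycle decomposition: (1 3 4 8 6 10 7 2) (5) (9).
3 cycles.

3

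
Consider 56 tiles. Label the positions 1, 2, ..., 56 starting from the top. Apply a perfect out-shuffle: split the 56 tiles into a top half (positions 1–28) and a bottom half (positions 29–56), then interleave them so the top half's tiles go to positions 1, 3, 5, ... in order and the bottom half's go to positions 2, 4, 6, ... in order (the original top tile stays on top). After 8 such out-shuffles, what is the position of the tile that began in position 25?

40

Track the tile's position through each out-shuffle:
25 → 49 → 42 → 28 → 55 → 54 → 52 → 48 → 40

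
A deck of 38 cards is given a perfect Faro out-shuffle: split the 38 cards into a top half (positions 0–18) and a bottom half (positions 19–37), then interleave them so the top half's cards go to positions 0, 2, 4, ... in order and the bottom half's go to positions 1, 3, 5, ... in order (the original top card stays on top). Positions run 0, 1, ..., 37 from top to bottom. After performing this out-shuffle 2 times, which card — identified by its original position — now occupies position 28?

Work backwards from position 28, undoing one out-shuffle at a time:
28 ← 14 ← 7
So the card now at position 28 started at position 7.

7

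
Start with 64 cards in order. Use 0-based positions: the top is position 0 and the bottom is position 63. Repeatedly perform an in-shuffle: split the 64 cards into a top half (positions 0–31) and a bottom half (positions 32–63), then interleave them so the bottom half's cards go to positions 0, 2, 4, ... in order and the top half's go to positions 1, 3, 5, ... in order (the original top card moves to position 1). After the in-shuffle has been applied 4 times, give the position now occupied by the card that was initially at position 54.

34

Track the card's position through each in-shuffle:
54 → 44 → 24 → 49 → 34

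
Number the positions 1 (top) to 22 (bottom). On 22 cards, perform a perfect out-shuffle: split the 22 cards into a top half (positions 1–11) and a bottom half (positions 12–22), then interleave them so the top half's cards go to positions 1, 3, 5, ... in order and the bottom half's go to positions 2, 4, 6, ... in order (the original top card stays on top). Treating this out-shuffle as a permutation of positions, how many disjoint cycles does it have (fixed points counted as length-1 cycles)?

7

Trace each unvisited position around until it returns:
(1) (2 3 5 9 17 12) (4 7 13) (6 11 21 20 18 14) (8 15) (10 19 16) (22)
7 cycles in total.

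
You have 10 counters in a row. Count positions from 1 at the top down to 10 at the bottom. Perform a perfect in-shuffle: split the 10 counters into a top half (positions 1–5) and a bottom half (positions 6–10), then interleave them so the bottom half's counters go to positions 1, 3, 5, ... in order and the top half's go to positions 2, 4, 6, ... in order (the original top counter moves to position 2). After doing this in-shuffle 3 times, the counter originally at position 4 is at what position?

Track the counter's position through each in-shuffle:
4 → 8 → 5 → 10

10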